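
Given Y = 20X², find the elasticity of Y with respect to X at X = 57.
Elasticity = 2

Elasticity = (dY/dX) · (X/Y)

dY/dX = 40·X
At X = 57: dY/dX = 2280, Y = 64980

Elasticity = 2280 · (57 / 64980) = 2

Interpretation: for a small percentage change in X, the percentage change in Y is approximately 2.00 times as large.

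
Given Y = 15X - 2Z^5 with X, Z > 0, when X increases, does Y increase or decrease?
Y increases

Taking the partial derivative:
∂Y/∂X = 15

∂Y/∂X = 15 > 0 (assuming positive values)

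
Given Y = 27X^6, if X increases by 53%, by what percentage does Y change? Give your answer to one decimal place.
1182.8%

For Y = 27X^6:
If X → X(1 + 0.53)
Then Y → Y · (1 + 0.53)^6
     ≈ Y · 12.8277

Percentage change = ((1 + 0.53)^6 − 1) × 100% ≈ 1182.8%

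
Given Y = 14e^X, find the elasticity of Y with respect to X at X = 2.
Elasticity = 2

Elasticity = (dY/dX) · (X/Y)

dY/dX = 14·e^X
At X = 2: dY/dX = 14·e^2, Y = 14·e^2

Elasticity = (14·e^2) · (2 / (14·e^2)) = 2

Interpretation: for a small percentage change in X, the percentage change in Y is approximately 2.00 times as large.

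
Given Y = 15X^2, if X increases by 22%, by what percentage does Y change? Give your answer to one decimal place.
48.8%

For Y = 15X^2:
If X → X(1 + 0.22)
Then Y → Y · (1 + 0.22)^2
     = Y · 1.4884

Percentage change = ((1 + 0.22)^2 − 1) × 100% ≈ 48.8%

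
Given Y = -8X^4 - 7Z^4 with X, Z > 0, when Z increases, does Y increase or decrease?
Y decreases

Taking the partial derivative:
∂Y/∂Z = -28Z^3

∂Y/∂Z = -28Z^3 < 0 (assuming positive values)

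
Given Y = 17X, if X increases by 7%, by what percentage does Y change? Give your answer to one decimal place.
7.0%

For Y = 17X:
If X → X(1 + 0.07)
Then Y → Y · (1 + 0.07)^1
     = Y · 1.0700

Percentage change = ((1 + 0.07)^1 − 1) × 100% = 7.0%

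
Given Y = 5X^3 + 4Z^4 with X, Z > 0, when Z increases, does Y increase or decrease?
Y increases

Taking the partial derivative:
∂Y/∂Z = 16Z^3

∂Y/∂Z = 16Z^3 > 0 (assuming positive values)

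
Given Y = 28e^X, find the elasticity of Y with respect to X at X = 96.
Elasticity = 96

Elasticity = (dY/dX) · (X/Y)

dY/dX = 28·e^X
At X = 96: dY/dX = 28·e^96, Y = 28·e^96

Elasticity = (28·e^96) · (96 / (28·e^96)) = 96

Interpretation: for a small percentage change in X, the percentage change in Y is approximately 96.00 times as large.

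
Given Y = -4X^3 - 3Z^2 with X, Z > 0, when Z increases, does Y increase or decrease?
Y decreases

Taking the partial derivative:
∂Y/∂Z = -6Z

∂Y/∂Z = -6Z < 0 (assuming positive values)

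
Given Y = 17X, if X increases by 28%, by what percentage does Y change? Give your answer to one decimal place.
28.0%

For Y = 17X:
If X → X(1 + 0.28)
Then Y → Y · (1 + 0.28)^1
     = Y · 1.2800

Percentage change = ((1 + 0.28)^1 − 1) × 100% = 28.0%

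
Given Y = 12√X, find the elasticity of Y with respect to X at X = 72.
Elasticity = 1/2

Elasticity = (dY/dX) · (X/Y)

dY/dX = 6/√X
At X = 72: dY/dX = √2/2, Y = 72·√2

Elasticity = (√2/2) · (72 / (72·√2)) = 1/2

Interpretation: for a small percentage change in X, the percentage change in Y is approximately 0.50 times as large.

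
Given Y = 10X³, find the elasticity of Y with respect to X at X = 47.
Elasticity = 3

Elasticity = (dY/dX) · (X/Y)

dY/dX = 30·X²
At X = 47: dY/dX = 66270, Y = 1038230

Elasticity = 66270 · (47 / 1038230) = 3

Interpretation: for a small percentage change in X, the percentage change in Y is approximately 3.00 times as large.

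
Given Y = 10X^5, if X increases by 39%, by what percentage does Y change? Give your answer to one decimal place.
418.9%

For Y = 10X^5:
If X → X(1 + 0.39)
Then Y → Y · (1 + 0.39)^5
     ≈ Y · 5.1889

Percentage change = ((1 + 0.39)^5 − 1) × 100% ≈ 418.9%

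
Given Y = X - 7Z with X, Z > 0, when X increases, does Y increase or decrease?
Y increases

Taking the partial derivative:
∂Y/∂X = 1

∂Y/∂X = 1 > 0 (assuming positive values)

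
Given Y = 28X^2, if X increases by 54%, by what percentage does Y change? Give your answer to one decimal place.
137.2%

For Y = 28X^2:
If X → X(1 + 0.54)
Then Y → Y · (1 + 0.54)^2
     = Y · 2.3716

Percentage change = ((1 + 0.54)^2 − 1) × 100% ≈ 137.2%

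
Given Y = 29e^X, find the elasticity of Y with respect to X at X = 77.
Elasticity = 77

Elasticity = (dY/dX) · (X/Y)

dY/dX = 29·e^X
At X = 77: dY/dX = 29·e^77, Y = 29·e^77

Elasticity = (29·e^77) · (77 / (29·e^77)) = 77

Interpretation: for a small percentage change in X, the percentage change in Y is approximately 77.00 times as large.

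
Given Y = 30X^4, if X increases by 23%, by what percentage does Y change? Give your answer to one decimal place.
128.9%

For Y = 30X^4:
If X → X(1 + 0.23)
Then Y → Y · (1 + 0.23)^4
     ≈ Y · 2.2889

Percentage change = ((1 + 0.23)^4 − 1) × 100% ≈ 128.9%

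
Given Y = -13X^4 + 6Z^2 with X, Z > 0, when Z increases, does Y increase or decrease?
Y increases

Taking the partial derivative:
∂Y/∂Z = 12Z

∂Y/∂Z = 12Z > 0 (assuming positive values)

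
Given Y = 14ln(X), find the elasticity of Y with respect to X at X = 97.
Elasticity = 1/ln(97) ≈ 0.2186

Elasticity = (dY/dX) · (X/Y)

dY/dX = 14/X
At X = 97: dY/dX = 14/97, Y = 14·ln(97)

Elasticity = (14/97) · (97 / (14·ln(97))) = 1/ln(97) ≈ 0.2186

Interpretation: for a small percentage change in X, the percentage change in Y is approximately 0.22 times as large.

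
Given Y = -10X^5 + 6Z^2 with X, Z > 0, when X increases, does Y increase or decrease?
Y decreases

Taking the partial derivative:
∂Y/∂X = -50X^4

∂Y/∂X = -50X^4 < 0 (assuming positive values)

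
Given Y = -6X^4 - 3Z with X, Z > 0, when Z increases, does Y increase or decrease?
Y decreases

Taking the partial derivative:
∂Y/∂Z = -3

∂Y/∂Z = -3 < 0 (assuming positive values)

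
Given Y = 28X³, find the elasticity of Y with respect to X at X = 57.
Elasticity = 3

Elasticity = (dY/dX) · (X/Y)

dY/dX = 84·X²
At X = 57: dY/dX = 272916, Y = 5185404

Elasticity = 272916 · (57 / 5185404) = 3

Interpretation: for a small percentage change in X, the percentage change in Y is approximately 3.00 times as large.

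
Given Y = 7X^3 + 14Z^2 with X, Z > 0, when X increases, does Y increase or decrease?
Y increases

Taking the partial derivative:
∂Y/∂X = 21X^2

∂Y/∂X = 21X^2 > 0 (assuming positive values)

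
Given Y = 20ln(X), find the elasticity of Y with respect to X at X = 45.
Elasticity = 1/ln(45) ≈ 0.2627

Elasticity = (dY/dX) · (X/Y)

dY/dX = 20/X
At X = 45: dY/dX = 4/9, Y = 20·ln(45)

Elasticity = (4/9) · (45 / (20·ln(45))) = 1/ln(45) ≈ 0.2627

Interpretation: for a small percentage change in X, the percentage change in Y is approximately 0.26 times as large.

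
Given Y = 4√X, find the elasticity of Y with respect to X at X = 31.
Elasticity = 1/2

Elasticity = (dY/dX) · (X/Y)

dY/dX = 2/√X
At X = 31: dY/dX = 2·√31/31, Y = 4·√31

Elasticity = (2·√31/31) · (31 / (4·√31)) = 1/2

Interpretation: for a small percentage change in X, the percentage change in Y is approximately 0.50 times as large.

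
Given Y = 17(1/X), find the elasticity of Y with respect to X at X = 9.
Elasticity = -1

Elasticity = (dY/dX) · (X/Y)

dY/dX = -17/X²
At X = 9: dY/dX = -17/81, Y = 17/9

Elasticity = (-17/81) · (9 / (17/9)) = -1

Interpretation: for a small percentage change in X, the percentage change in Y is approximately -1.00 times as large.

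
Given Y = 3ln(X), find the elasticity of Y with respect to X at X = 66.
Elasticity = 1/ln(66) ≈ 0.2387

Elasticity = (dY/dX) · (X/Y)

dY/dX = 3/X
At X = 66: dY/dX = 1/22, Y = 3·ln(66)

Elasticity = (1/22) · (66 / (3·ln(66))) = 1/ln(66) ≈ 0.2387

Interpretation: for a small percentage change in X, the percentage change in Y is approximately 0.24 times as large.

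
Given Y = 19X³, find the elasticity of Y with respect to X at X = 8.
Elasticity = 3

Elasticity = (dY/dX) · (X/Y)

dY/dX = 57·X²
At X = 8: dY/dX = 3648, Y = 9728

Elasticity = 3648 · (8 / 9728) = 3

Interpretation: for a small percentage change in X, the percentage change in Y is approximately 3.00 times as large.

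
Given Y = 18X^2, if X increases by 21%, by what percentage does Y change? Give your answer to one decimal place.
46.4%

For Y = 18X^2:
If X → X(1 + 0.21)
Then Y → Y · (1 + 0.21)^2
     = Y · 1.4641

Percentage change = ((1 + 0.21)^2 − 1) × 100% ≈ 46.4%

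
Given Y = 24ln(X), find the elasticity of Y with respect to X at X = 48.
Elasticity = 1/ln(48) ≈ 0.2583

Elasticity = (dY/dX) · (X/Y)

dY/dX = 24/X
At X = 48: dY/dX = 1/2, Y = 24·ln(48)

Elasticity = (1/2) · (48 / (24·ln(48))) = 1/ln(48) ≈ 0.2583

Interpretation: for a small percentage change in X, the percentage change in Y is approximately 0.26 times as large.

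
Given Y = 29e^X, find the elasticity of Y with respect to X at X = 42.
Elasticity = 42

Elasticity = (dY/dX) · (X/Y)

dY/dX = 29·e^X
At X = 42: dY/dX = 29·e^42, Y = 29·e^42

Elasticity = (29·e^42) · (42 / (29·e^42)) = 42

Interpretation: for a small percentage change in X, the percentage change in Y is approximately 42.00 times as large.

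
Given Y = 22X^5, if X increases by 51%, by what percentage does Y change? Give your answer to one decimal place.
685.0%

For Y = 22X^5:
If X → X(1 + 0.51)
Then Y → Y · (1 + 0.51)^5
     ≈ Y · 7.8503

Percentage change = ((1 + 0.51)^5 − 1) × 100% ≈ 685.0%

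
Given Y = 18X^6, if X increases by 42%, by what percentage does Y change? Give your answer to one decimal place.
719.8%

For Y = 18X^6:
If X → X(1 + 0.42)
Then Y → Y · (1 + 0.42)^6
     ≈ Y · 8.1984

Percentage change = ((1 + 0.42)^6 − 1) × 100% ≈ 719.8%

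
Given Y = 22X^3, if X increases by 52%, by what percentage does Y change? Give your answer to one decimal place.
251.2%

For Y = 22X^3:
If X → X(1 + 0.52)
Then Y → Y · (1 + 0.52)^3
     ≈ Y · 3.5118

Percentage change = ((1 + 0.52)^3 − 1) × 100% ≈ 251.2%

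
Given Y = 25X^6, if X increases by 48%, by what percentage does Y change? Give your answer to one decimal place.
950.9%

For Y = 25X^6:
If X → X(1 + 0.48)
Then Y → Y · (1 + 0.48)^6
     ≈ Y · 10.5092

Percentage change = ((1 + 0.48)^6 − 1) × 100% ≈ 950.9%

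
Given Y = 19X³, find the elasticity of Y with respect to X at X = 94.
Elasticity = 3

Elasticity = (dY/dX) · (X/Y)

dY/dX = 57·X²
At X = 94: dY/dX = 503652, Y = 15781096

Elasticity = 503652 · (94 / 15781096) = 3

Interpretation: for a small percentage change in X, the percentage change in Y is approximately 3.00 times as large.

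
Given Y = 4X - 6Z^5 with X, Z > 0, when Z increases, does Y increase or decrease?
Y decreases

Taking the partial derivative:
∂Y/∂Z = -30Z^4

∂Y/∂Z = -30Z^4 < 0 (assuming positive values)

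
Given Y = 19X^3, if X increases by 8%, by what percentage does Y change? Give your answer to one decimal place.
26.0%

For Y = 19X^3:
If X → X(1 + 0.08)
Then Y → Y · (1 + 0.08)^3
     ≈ Y · 1.2597

Percentage change = ((1 + 0.08)^3 − 1) × 100% ≈ 26.0%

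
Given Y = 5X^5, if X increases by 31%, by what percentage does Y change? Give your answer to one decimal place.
285.8%

For Y = 5X^5:
If X → X(1 + 0.31)
Then Y → Y · (1 + 0.31)^5
     ≈ Y · 3.8579

Percentage change = ((1 + 0.31)^5 − 1) × 100% ≈ 285.8%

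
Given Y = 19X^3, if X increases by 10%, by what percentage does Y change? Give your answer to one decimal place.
33.1%

For Y = 19X^3:
If X → X(1 + 0.1)
Then Y → Y · (1 + 0.1)^3
     = Y · 1.3310

Percentage change = ((1 + 0.1)^3 − 1) × 100% = 33.1%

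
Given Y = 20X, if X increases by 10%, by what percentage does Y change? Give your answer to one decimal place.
10.0%

For Y = 20X:
If X → X(1 + 0.1)
Then Y → Y · (1 + 0.1)^1
     = Y · 1.1000

Percentage change = ((1 + 0.1)^1 − 1) × 100% = 10.0%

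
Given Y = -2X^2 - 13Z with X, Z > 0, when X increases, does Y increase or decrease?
Y decreases

Taking the partial derivative:
∂Y/∂X = -4X

∂Y/∂X = -4X < 0 (assuming positive values)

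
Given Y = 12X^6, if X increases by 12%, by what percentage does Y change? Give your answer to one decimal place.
97.4%

For Y = 12X^6:
If X → X(1 + 0.12)
Then Y → Y · (1 + 0.12)^6
     ≈ Y · 1.9738

Percentage change = ((1 + 0.12)^6 − 1) × 100% ≈ 97.4%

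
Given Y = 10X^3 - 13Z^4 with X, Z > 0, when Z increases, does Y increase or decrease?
Y decreases

Taking the partial derivative:
∂Y/∂Z = -52Z^3

∂Y/∂Z = -52Z^3 < 0 (assuming positive values)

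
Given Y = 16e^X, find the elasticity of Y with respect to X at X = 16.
Elasticity = 16

Elasticity = (dY/dX) · (X/Y)

dY/dX = 16·e^X
At X = 16: dY/dX = 16·e^16, Y = 16·e^16

Elasticity = (16·e^16) · (16 / (16·e^16)) = 16

Interpretation: for a small percentage change in X, the percentage change in Y is approximately 16.00 times as large.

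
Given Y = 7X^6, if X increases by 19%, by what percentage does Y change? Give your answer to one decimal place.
184.0%

For Y = 7X^6:
If X → X(1 + 0.19)
Then Y → Y · (1 + 0.19)^6
     ≈ Y · 2.8398

Percentage change = ((1 + 0.19)^6 − 1) × 100% ≈ 184.0%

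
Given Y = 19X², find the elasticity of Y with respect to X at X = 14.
Elasticity = 2

Elasticity = (dY/dX) · (X/Y)

dY/dX = 38·X
At X = 14: dY/dX = 532, Y = 3724

Elasticity = 532 · (14 / 3724) = 2

Interpretation: for a small percentage change in X, the percentage change in Y is approximately 2.00 times as large.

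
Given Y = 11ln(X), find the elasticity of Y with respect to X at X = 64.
Elasticity = 1/ln(64) ≈ 0.2404

Elasticity = (dY/dX) · (X/Y)

dY/dX = 11/X
At X = 64: dY/dX = 11/64, Y = 11·ln(64)

Elasticity = (11/64) · (64 / (11·ln(64))) = 1/ln(64) ≈ 0.2404

Interpretation: for a small percentage change in X, the percentage change in Y is approximately 0.24 times as large.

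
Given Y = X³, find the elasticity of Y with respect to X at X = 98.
Elasticity = 3

Elasticity = (dY/dX) · (X/Y)

dY/dX = 3·X²
At X = 98: dY/dX = 28812, Y = 941192

Elasticity = 28812 · (98 / 941192) = 3

Interpretation: for a small percentage change in X, the percentage change in Y is approximately 3.00 times as large.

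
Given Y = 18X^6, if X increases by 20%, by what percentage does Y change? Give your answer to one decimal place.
198.6%

For Y = 18X^6:
If X → X(1 + 0.2)
Then Y → Y · (1 + 0.2)^6
     ≈ Y · 2.9860

Percentage change = ((1 + 0.2)^6 − 1) × 100% ≈ 198.6%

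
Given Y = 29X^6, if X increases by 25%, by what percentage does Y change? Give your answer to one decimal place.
281.5%

For Y = 29X^6:
If X → X(1 + 0.25)
Then Y → Y · (1 + 0.25)^6
     ≈ Y · 3.8147

Percentage change = ((1 + 0.25)^6 − 1) × 100% ≈ 281.5%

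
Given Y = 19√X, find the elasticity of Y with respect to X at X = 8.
Elasticity = 1/2

Elasticity = (dY/dX) · (X/Y)

dY/dX = 19/(2·√X)
At X = 8: dY/dX = 19·√2/8, Y = 38·√2

Elasticity = (19·√2/8) · (8 / (38·√2)) = 1/2

Interpretation: for a small percentage change in X, the percentage change in Y is approximately 0.50 times as large.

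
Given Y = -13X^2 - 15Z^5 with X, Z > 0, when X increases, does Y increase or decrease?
Y decreases

Taking the partial derivative:
∂Y/∂X = -26X

∂Y/∂X = -26X < 0 (assuming positive values)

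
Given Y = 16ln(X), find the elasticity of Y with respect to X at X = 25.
Elasticity = 1/ln(25) ≈ 0.3107

Elasticity = (dY/dX) · (X/Y)

dY/dX = 16/X
At X = 25: dY/dX = 16/25, Y = 16·ln(25)

Elasticity = (16/25) · (25 / (16·ln(25))) = 1/ln(25) ≈ 0.3107

Interpretation: for a small percentage change in X, the percentage change in Y is approximately 0.31 times as large.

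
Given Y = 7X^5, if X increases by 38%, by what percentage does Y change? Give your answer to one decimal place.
400.5%

For Y = 7X^5:
If X → X(1 + 0.38)
Then Y → Y · (1 + 0.38)^5
     ≈ Y · 5.0049

Percentage change = ((1 + 0.38)^5 − 1) × 100% ≈ 400.5%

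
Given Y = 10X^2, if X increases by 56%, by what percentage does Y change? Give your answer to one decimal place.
143.4%

For Y = 10X^2:
If X → X(1 + 0.56)
Then Y → Y · (1 + 0.56)^2
     = Y · 2.4336

Percentage change = ((1 + 0.56)^2 − 1) × 100% ≈ 143.4%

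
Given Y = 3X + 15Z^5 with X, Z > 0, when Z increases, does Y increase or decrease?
Y increases

Taking the partial derivative:
∂Y/∂Z = 75Z^4

∂Y/∂Z = 75Z^4 > 0 (assuming positive values)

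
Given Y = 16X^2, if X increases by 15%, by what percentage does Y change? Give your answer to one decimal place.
32.3%

For Y = 16X^2:
If X → X(1 + 0.15)
Then Y → Y · (1 + 0.15)^2
     = Y · 1.3225

Percentage change = ((1 + 0.15)^2 − 1) × 100% ≈ 32.3%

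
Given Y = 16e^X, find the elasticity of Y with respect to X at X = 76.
Elasticity = 76

Elasticity = (dY/dX) · (X/Y)

dY/dX = 16·e^X
At X = 76: dY/dX = 16·e^76, Y = 16·e^76

Elasticity = (16·e^76) · (76 / (16·e^76)) = 76

Interpretation: for a small percentage change in X, the percentage change in Y is approximately 76.00 times as large.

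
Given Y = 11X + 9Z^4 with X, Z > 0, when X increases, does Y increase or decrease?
Y increases

Taking the partial derivative:
∂Y/∂X = 11

∂Y/∂X = 11 > 0 (assuming positive values)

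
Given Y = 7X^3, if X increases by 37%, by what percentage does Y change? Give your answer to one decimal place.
157.1%

For Y = 7X^3:
If X → X(1 + 0.37)
Then Y → Y · (1 + 0.37)^3
     ≈ Y · 2.5714

Percentage change = ((1 + 0.37)^3 − 1) × 100% ≈ 157.1%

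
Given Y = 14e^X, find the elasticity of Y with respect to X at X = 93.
Elasticity = 93

Elasticity = (dY/dX) · (X/Y)

dY/dX = 14·e^X
At X = 93: dY/dX = 14·e^93, Y = 14·e^93

Elasticity = (14·e^93) · (93 / (14·e^93)) = 93

Interpretation: for a small percentage change in X, the percentage change in Y is approximately 93.00 times as large.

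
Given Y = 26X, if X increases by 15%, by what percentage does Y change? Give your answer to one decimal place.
15.0%

For Y = 26X:
If X → X(1 + 0.15)
Then Y → Y · (1 + 0.15)^1
     = Y · 1.1500

Percentage change = ((1 + 0.15)^1 − 1) × 100% = 15.0%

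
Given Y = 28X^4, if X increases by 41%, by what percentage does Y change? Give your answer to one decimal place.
295.3%

For Y = 28X^4:
If X → X(1 + 0.41)
Then Y → Y · (1 + 0.41)^4
     ≈ Y · 3.9525

Percentage change = ((1 + 0.41)^4 − 1) × 100% ≈ 295.3%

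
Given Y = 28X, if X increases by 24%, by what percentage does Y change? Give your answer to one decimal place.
24.0%

For Y = 28X:
If X → X(1 + 0.24)
Then Y → Y · (1 + 0.24)^1
     = Y · 1.2400

Percentage change = ((1 + 0.24)^1 − 1) × 100% = 24.0%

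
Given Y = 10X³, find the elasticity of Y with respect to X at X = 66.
Elasticity = 3

Elasticity = (dY/dX) · (X/Y)

dY/dX = 30·X²
At X = 66: dY/dX = 130680, Y = 2874960

Elasticity = 130680 · (66 / 2874960) = 3

Interpretation: for a small percentage change in X, the percentage change in Y is approximately 3.00 times as large.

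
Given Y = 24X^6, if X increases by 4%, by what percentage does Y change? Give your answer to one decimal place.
26.5%

For Y = 24X^6:
If X → X(1 + 0.04)
Then Y → Y · (1 + 0.04)^6
     ≈ Y · 1.2653

Percentage change = ((1 + 0.04)^6 − 1) × 100% ≈ 26.5%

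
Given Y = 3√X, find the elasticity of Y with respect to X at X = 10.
Elasticity = 1/2

Elasticity = (dY/dX) · (X/Y)

dY/dX = 3/(2·√X)
At X = 10: dY/dX = 3·√10/20, Y = 3·√10

Elasticity = (3·√10/20) · (10 / (3·√10)) = 1/2

Interpretation: for a small percentage change in X, the percentage change in Y is approximately 0.50 times as large.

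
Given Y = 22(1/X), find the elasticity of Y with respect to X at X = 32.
Elasticity = -1

Elasticity = (dY/dX) · (X/Y)

dY/dX = -22/X²
At X = 32: dY/dX = -11/512, Y = 11/16

Elasticity = (-11/512) · (32 / (11/16)) = -1

Interpretation: for a small percentage change in X, the percentage change in Y is approximately -1.00 times as large.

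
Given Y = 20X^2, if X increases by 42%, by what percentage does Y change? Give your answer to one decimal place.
101.6%

For Y = 20X^2:
If X → X(1 + 0.42)
Then Y → Y · (1 + 0.42)^2
     = Y · 2.0164

Percentage change = ((1 + 0.42)^2 − 1) × 100% ≈ 101.6%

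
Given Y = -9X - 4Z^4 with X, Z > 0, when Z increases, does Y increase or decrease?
Y decreases

Taking the partial derivative:
∂Y/∂Z = -16Z^3

∂Y/∂Z = -16Z^3 < 0 (assuming positive values)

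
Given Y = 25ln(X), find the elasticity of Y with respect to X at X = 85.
Elasticity = 1/ln(85) ≈ 0.2251

Elasticity = (dY/dX) · (X/Y)

dY/dX = 25/X
At X = 85: dY/dX = 5/17, Y = 25·ln(85)

Elasticity = (5/17) · (85 / (25·ln(85))) = 1/ln(85) ≈ 0.2251

Interpretation: for a small percentage change in X, the percentage change in Y is approximately 0.23 times as large.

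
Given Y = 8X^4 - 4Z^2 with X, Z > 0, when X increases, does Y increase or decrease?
Y increases

Taking the partial derivative:
∂Y/∂X = 32X^3

∂Y/∂X = 32X^3 > 0 (assuming positive values)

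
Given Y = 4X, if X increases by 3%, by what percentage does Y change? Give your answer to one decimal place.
3.0%

For Y = 4X:
If X → X(1 + 0.03)
Then Y → Y · (1 + 0.03)^1
     = Y · 1.0300

Percentage change = ((1 + 0.03)^1 − 1) × 100% = 3.0%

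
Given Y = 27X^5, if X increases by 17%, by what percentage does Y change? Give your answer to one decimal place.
119.2%

For Y = 27X^5:
If X → X(1 + 0.17)
Then Y → Y · (1 + 0.17)^5
     ≈ Y · 2.1924

Percentage change = ((1 + 0.17)^5 − 1) × 100% ≈ 119.2%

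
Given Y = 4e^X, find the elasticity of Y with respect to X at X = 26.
Elasticity = 26

Elasticity = (dY/dX) · (X/Y)

dY/dX = 4·e^X
At X = 26: dY/dX = 4·e^26, Y = 4·e^26

Elasticity = (4·e^26) · (26 / (4·e^26)) = 26

Interpretation: for a small percentage change in X, the percentage change in Y is approximately 26.00 times as large.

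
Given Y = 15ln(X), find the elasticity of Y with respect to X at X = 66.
Elasticity = 1/ln(66) ≈ 0.2387

Elasticity = (dY/dX) · (X/Y)

dY/dX = 15/X
At X = 66: dY/dX = 5/22, Y = 15·ln(66)

Elasticity = (5/22) · (66 / (15·ln(66))) = 1/ln(66) ≈ 0.2387

Interpretation: for a small percentage change in X, the percentage change in Y is approximately 0.24 times as large.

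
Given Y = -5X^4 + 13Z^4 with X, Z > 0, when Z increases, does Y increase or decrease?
Y increases

Taking the partial derivative:
∂Y/∂Z = 52Z^3

∂Y/∂Z = 52Z^3 > 0 (assuming positive values)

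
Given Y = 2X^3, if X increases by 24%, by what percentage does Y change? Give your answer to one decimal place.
90.7%

For Y = 2X^3:
If X → X(1 + 0.24)
Then Y → Y · (1 + 0.24)^3
     ≈ Y · 1.9066

Percentage change = ((1 + 0.24)^3 − 1) × 100% ≈ 90.7%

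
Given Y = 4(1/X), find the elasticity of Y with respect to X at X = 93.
Elasticity = -1

Elasticity = (dY/dX) · (X/Y)

dY/dX = -4/X²
At X = 93: dY/dX = -4/8649, Y = 4/93

Elasticity = (-4/8649) · (93 / (4/93)) = -1

Interpretation: for a small percentage change in X, the percentage change in Y is approximately -1.00 times as large.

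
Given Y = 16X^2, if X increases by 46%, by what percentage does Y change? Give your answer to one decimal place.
113.2%

For Y = 16X^2:
If X → X(1 + 0.46)
Then Y → Y · (1 + 0.46)^2
     = Y · 2.1316

Percentage change = ((1 + 0.46)^2 − 1) × 100% ≈ 113.2%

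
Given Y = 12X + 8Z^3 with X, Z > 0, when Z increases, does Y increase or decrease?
Y increases

Taking the partial derivative:
∂Y/∂Z = 24Z^2

∂Y/∂Z = 24Z^2 > 0 (assuming positive values)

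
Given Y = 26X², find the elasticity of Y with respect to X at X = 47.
Elasticity = 2

Elasticity = (dY/dX) · (X/Y)

dY/dX = 52·X
At X = 47: dY/dX = 2444, Y = 57434

Elasticity = 2444 · (47 / 57434) = 2

Interpretation: for a small percentage change in X, the percentage change in Y is approximately 2.00 times as large.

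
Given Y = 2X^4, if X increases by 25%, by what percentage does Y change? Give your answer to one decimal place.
144.1%

For Y = 2X^4:
If X → X(1 + 0.25)
Then Y → Y · (1 + 0.25)^4
     ≈ Y · 2.4414

Percentage change = ((1 + 0.25)^4 − 1) × 100% ≈ 144.1%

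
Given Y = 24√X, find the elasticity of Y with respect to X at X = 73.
Elasticity = 1/2

Elasticity = (dY/dX) · (X/Y)

dY/dX = 12/√X
At X = 73: dY/dX = 12·√73/73, Y = 24·√73

Elasticity = (12·√73/73) · (73 / (24·√73)) = 1/2

Interpretation: for a small percentage change in X, the percentage change in Y is approximately 0.50 times as large.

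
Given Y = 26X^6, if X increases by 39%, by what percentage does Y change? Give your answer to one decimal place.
621.3%

For Y = 26X^6:
If X → X(1 + 0.39)
Then Y → Y · (1 + 0.39)^6
     ≈ Y · 7.2125

Percentage change = ((1 + 0.39)^6 − 1) × 100% ≈ 621.3%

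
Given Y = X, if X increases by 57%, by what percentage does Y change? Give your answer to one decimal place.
57.0%

For Y = X:
If X → X(1 + 0.57)
Then Y → Y · (1 + 0.57)^1
     = Y · 1.5700

Percentage change = ((1 + 0.57)^1 − 1) × 100% = 57.0%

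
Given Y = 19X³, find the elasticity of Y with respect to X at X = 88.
Elasticity = 3

Elasticity = (dY/dX) · (X/Y)

dY/dX = 57·X²
At X = 88: dY/dX = 441408, Y = 12947968

Elasticity = 441408 · (88 / 12947968) = 3

Interpretation: for a small percentage change in X, the percentage change in Y is approximately 3.00 times as large.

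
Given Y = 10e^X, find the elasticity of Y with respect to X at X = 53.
Elasticity = 53

Elasticity = (dY/dX) · (X/Y)

dY/dX = 10·e^X
At X = 53: dY/dX = 10·e^53, Y = 10·e^53

Elasticity = (10·e^53) · (53 / (10·e^53)) = 53

Interpretation: for a small percentage change in X, the percentage change in Y is approximately 53.00 times as large.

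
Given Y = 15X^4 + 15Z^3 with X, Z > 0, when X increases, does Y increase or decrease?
Y increases

Taking the partial derivative:
∂Y/∂X = 60X^3

∂Y/∂X = 60X^3 > 0 (assuming positive values)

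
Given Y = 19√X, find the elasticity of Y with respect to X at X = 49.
Elasticity = 1/2

Elasticity = (dY/dX) · (X/Y)

dY/dX = 19/(2·√X)
At X = 49: dY/dX = 19/14, Y = 133

Elasticity = (19/14) · (49 / 133) = 1/2

Interpretation: for a small percentage change in X, the percentage change in Y is approximately 0.50 times as large.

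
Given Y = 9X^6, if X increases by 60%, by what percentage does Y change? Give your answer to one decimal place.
1577.7%

For Y = 9X^6:
If X → X(1 + 0.6)
Then Y → Y · (1 + 0.6)^6
     ≈ Y · 16.7772

Percentage change = ((1 + 0.6)^6 − 1) × 100% ≈ 1577.7%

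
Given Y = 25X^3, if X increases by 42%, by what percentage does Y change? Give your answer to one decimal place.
186.3%

For Y = 25X^3:
If X → X(1 + 0.42)
Then Y → Y · (1 + 0.42)^3
     ≈ Y · 2.8633

Percentage change = ((1 + 0.42)^3 − 1) × 100% ≈ 186.3%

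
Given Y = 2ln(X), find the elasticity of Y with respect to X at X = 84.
Elasticity = 1/ln(84) ≈ 0.2257

Elasticity = (dY/dX) · (X/Y)

dY/dX = 2/X
At X = 84: dY/dX = 1/42, Y = 2·ln(84)

Elasticity = (1/42) · (84 / (2·ln(84))) = 1/ln(84) ≈ 0.2257

Interpretation: for a small percentage change in X, the percentage change in Y is approximately 0.23 times as large.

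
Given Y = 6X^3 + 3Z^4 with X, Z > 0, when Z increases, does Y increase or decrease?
Y increases

Taking the partial derivative:
∂Y/∂Z = 12Z^3

∂Y/∂Z = 12Z^3 > 0 (assuming positive values)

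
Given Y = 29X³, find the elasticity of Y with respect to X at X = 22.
Elasticity = 3

Elasticity = (dY/dX) · (X/Y)

dY/dX = 87·X²
At X = 22: dY/dX = 42108, Y = 308792

Elasticity = 42108 · (22 / 308792) = 3

Interpretation: for a small percentage change in X, the percentage change in Y is approximately 3.00 times as large.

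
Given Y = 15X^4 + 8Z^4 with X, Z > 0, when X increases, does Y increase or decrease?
Y increases

Taking the partial derivative:
∂Y/∂X = 60X^3

∂Y/∂X = 60X^3 > 0 (assuming positive values)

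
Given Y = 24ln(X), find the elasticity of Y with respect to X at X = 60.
Elasticity = 1/ln(60) ≈ 0.2442

Elasticity = (dY/dX) · (X/Y)

dY/dX = 24/X
At X = 60: dY/dX = 2/5, Y = 24·ln(60)

Elasticity = (2/5) · (60 / (24·ln(60))) = 1/ln(60) ≈ 0.2442

Interpretation: for a small percentage change in X, the percentage change in Y is approximately 0.24 times as large.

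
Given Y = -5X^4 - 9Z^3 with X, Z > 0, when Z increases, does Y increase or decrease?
Y decreases

Taking the partial derivative:
∂Y/∂Z = -27Z^2

∂Y/∂Z = -27Z^2 < 0 (assuming positive values)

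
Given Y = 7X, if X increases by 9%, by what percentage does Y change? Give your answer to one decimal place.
9.0%

For Y = 7X:
If X → X(1 + 0.09)
Then Y → Y · (1 + 0.09)^1
     = Y · 1.0900

Percentage change = ((1 + 0.09)^1 − 1) × 100% = 9.0%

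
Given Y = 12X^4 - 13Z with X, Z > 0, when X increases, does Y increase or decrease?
Y increases

Taking the partial derivative:
∂Y/∂X = 48X^3

∂Y/∂X = 48X^3 > 0 (assuming positive values)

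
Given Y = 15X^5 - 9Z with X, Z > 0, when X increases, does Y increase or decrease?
Y increases

Taking the partial derivative:
∂Y/∂X = 75X^4

∂Y/∂X = 75X^4 > 0 (assuming positive values)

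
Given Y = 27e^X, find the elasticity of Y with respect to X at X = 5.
Elasticity = 5

Elasticity = (dY/dX) · (X/Y)

dY/dX = 27·e^X
At X = 5: dY/dX = 27·e^5, Y = 27·e^5

Elasticity = (27·e^5) · (5 / (27·e^5)) = 5

Interpretation: for a small percentage change in X, the percentage change in Y is approximately 5.00 times as large.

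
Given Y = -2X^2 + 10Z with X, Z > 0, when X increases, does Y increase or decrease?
Y decreases

Taking the partial derivative:
∂Y/∂X = -4X

∂Y/∂X = -4X < 0 (assuming positive values)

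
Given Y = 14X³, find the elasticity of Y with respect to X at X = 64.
Elasticity = 3

Elasticity = (dY/dX) · (X/Y)

dY/dX = 42·X²
At X = 64: dY/dX = 172032, Y = 3670016

Elasticity = 172032 · (64 / 3670016) = 3

Interpretation: for a small percentage change in X, the percentage change in Y is approximately 3.00 times as large.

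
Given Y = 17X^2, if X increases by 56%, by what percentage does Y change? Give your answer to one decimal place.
143.4%

For Y = 17X^2:
If X → X(1 + 0.56)
Then Y → Y · (1 + 0.56)^2
     = Y · 2.4336

Percentage change = ((1 + 0.56)^2 − 1) × 100% ≈ 143.4%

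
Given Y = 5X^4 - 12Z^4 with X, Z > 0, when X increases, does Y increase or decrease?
Y increases

Taking the partial derivative:
∂Y/∂X = 20X^3

∂Y/∂X = 20X^3 > 0 (assuming positive values)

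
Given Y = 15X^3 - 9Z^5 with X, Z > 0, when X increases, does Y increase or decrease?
Y increases

Taking the partial derivative:
∂Y/∂X = 45X^2

∂Y/∂X = 45X^2 > 0 (assuming positive values)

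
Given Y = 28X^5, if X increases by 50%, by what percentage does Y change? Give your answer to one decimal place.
659.4%

For Y = 28X^5:
If X → X(1 + 0.5)
Then Y → Y · (1 + 0.5)^5
     ≈ Y · 7.5938

Percentage change = ((1 + 0.5)^5 − 1) × 100% ≈ 659.4%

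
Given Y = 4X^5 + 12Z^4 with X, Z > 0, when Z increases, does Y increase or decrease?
Y increases

Taking the partial derivative:
∂Y/∂Z = 48Z^3

∂Y/∂Z = 48Z^3 > 0 (assuming positive values)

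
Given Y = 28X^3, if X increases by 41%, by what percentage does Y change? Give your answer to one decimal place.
180.3%

For Y = 28X^3:
If X → X(1 + 0.41)
Then Y → Y · (1 + 0.41)^3
     ≈ Y · 2.8032

Percentage change = ((1 + 0.41)^3 − 1) × 100% ≈ 180.3%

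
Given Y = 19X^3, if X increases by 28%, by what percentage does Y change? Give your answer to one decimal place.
109.7%

For Y = 19X^3:
If X → X(1 + 0.28)
Then Y → Y · (1 + 0.28)^3
     ≈ Y · 2.0972

Percentage change = ((1 + 0.28)^3 − 1) × 100% ≈ 109.7%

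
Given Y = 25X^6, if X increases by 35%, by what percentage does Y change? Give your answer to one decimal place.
505.3%

For Y = 25X^6:
If X → X(1 + 0.35)
Then Y → Y · (1 + 0.35)^6
     ≈ Y · 6.0534

Percentage change = ((1 + 0.35)^6 − 1) × 100% ≈ 505.3%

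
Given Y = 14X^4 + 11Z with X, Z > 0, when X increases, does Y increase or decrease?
Y increases

Taking the partial derivative:
∂Y/∂X = 56X^3

∂Y/∂X = 56X^3 > 0 (assuming positive values)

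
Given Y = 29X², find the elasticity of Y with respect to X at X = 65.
Elasticity = 2

Elasticity = (dY/dX) · (X/Y)

dY/dX = 58·X
At X = 65: dY/dX = 3770, Y = 122525

Elasticity = 3770 · (65 / 122525) = 2

Interpretation: for a small percentage change in X, the percentage change in Y is approximately 2.00 times as large.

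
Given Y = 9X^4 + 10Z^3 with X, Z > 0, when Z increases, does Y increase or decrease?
Y increases

Taking the partial derivative:
∂Y/∂Z = 30Z^2

∂Y/∂Z = 30Z^2 > 0 (assuming positive values)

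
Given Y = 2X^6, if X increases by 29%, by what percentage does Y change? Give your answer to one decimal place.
360.8%

For Y = 2X^6:
If X → X(1 + 0.29)
Then Y → Y · (1 + 0.29)^6
     ≈ Y · 4.6083

Percentage change = ((1 + 0.29)^6 − 1) × 100% ≈ 360.8%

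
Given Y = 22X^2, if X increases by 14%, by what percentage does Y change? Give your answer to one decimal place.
30.0%

For Y = 22X^2:
If X → X(1 + 0.14)
Then Y → Y · (1 + 0.14)^2
     = Y · 1.2996

Percentage change = ((1 + 0.14)^2 − 1) × 100% ≈ 30.0%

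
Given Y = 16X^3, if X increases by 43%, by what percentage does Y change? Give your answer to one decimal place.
192.4%

For Y = 16X^3:
If X → X(1 + 0.43)
Then Y → Y · (1 + 0.43)^3
     ≈ Y · 2.9242

Percentage change = ((1 + 0.43)^3 − 1) × 100% ≈ 192.4%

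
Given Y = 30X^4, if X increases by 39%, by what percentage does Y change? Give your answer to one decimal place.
273.3%

For Y = 30X^4:
If X → X(1 + 0.39)
Then Y → Y · (1 + 0.39)^4
     ≈ Y · 3.7330

Percentage change = ((1 + 0.39)^4 − 1) × 100% ≈ 273.3%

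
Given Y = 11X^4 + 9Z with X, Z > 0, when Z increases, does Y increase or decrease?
Y increases

Taking the partial derivative:
∂Y/∂Z = 9

∂Y/∂Z = 9 > 0 (assuming positive values)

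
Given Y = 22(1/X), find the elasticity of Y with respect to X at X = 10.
Elasticity = -1

Elasticity = (dY/dX) · (X/Y)

dY/dX = -22/X²
At X = 10: dY/dX = -11/50, Y = 11/5

Elasticity = (-11/50) · (10 / (11/5)) = -1

Interpretation: for a small percentage change in X, the percentage change in Y is approximately -1.00 times as large.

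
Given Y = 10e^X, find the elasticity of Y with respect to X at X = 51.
Elasticity = 51

Elasticity = (dY/dX) · (X/Y)

dY/dX = 10·e^X
At X = 51: dY/dX = 10·e^51, Y = 10·e^51

Elasticity = (10·e^51) · (51 / (10·e^51)) = 51

Interpretation: for a small percentage change in X, the percentage change in Y is approximately 51.00 times as large.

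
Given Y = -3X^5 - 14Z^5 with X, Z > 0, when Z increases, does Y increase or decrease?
Y decreases

Taking the partial derivative:
∂Y/∂Z = -70Z^4

∂Y/∂Z = -70Z^4 < 0 (assuming positive values)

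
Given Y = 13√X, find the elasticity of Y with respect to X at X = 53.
Elasticity = 1/2

Elasticity = (dY/dX) · (X/Y)

dY/dX = 13/(2·√X)
At X = 53: dY/dX = 13·√53/106, Y = 13·√53

Elasticity = (13·√53/106) · (53 / (13·√53)) = 1/2

Interpretation: for a small percentage change in X, the percentage change in Y is approximately 0.50 times as large.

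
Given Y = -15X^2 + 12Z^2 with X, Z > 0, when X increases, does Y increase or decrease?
Y decreases

Taking the partial derivative:
∂Y/∂X = -30X

∂Y/∂X = -30X < 0 (assuming positive values)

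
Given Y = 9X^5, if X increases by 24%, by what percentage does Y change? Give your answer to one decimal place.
193.2%

For Y = 9X^5:
If X → X(1 + 0.24)
Then Y → Y · (1 + 0.24)^5
     ≈ Y · 2.9316

Percentage change = ((1 + 0.24)^5 − 1) × 100% ≈ 193.2%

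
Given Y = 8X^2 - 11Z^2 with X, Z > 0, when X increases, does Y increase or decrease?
Y increases

Taking the partial derivative:
∂Y/∂X = 16X

∂Y/∂X = 16X > 0 (assuming positive values)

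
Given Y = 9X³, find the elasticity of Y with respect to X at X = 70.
Elasticity = 3

Elasticity = (dY/dX) · (X/Y)

dY/dX = 27·X²
At X = 70: dY/dX = 132300, Y = 3087000

Elasticity = 132300 · (70 / 3087000) = 3

Interpretation: for a small percentage change in X, the percentage change in Y is approximately 3.00 times as large.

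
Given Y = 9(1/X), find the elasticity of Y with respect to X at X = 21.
Elasticity = -1

Elasticity = (dY/dX) · (X/Y)

dY/dX = -9/X²
At X = 21: dY/dX = -1/49, Y = 3/7

Elasticity = (-1/49) · (21 / (3/7)) = -1

Interpretation: for a small percentage change in X, the percentage change in Y is approximately -1.00 times as large.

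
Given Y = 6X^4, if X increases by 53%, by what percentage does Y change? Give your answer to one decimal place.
448.0%

For Y = 6X^4:
If X → X(1 + 0.53)
Then Y → Y · (1 + 0.53)^4
     ≈ Y · 5.4798

Percentage change = ((1 + 0.53)^4 − 1) × 100% ≈ 448.0%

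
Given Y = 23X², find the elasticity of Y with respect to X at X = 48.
Elasticity = 2

Elasticity = (dY/dX) · (X/Y)

dY/dX = 46·X
At X = 48: dY/dX = 2208, Y = 52992

Elasticity = 2208 · (48 / 52992) = 2

Interpretation: for a small percentage change in X, the percentage change in Y is approximately 2.00 times as large.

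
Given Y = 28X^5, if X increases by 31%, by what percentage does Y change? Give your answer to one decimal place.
285.8%

For Y = 28X^5:
If X → X(1 + 0.31)
Then Y → Y · (1 + 0.31)^5
     ≈ Y · 3.8579

Percentage change = ((1 + 0.31)^5 − 1) × 100% ≈ 285.8%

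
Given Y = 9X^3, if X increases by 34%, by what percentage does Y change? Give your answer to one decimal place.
140.6%

For Y = 9X^3:
If X → X(1 + 0.34)
Then Y → Y · (1 + 0.34)^3
     ≈ Y · 2.4061

Percentage change = ((1 + 0.34)^3 − 1) × 100% ≈ 140.6%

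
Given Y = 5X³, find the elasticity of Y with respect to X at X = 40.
Elasticity = 3

Elasticity = (dY/dX) · (X/Y)

dY/dX = 15·X²
At X = 40: dY/dX = 24000, Y = 320000

Elasticity = 24000 · (40 / 320000) = 3

Interpretation: for a small percentage change in X, the percentage change in Y is approximately 3.00 times as large.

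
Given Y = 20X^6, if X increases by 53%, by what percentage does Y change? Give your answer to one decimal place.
1182.8%

For Y = 20X^6:
If X → X(1 + 0.53)
Then Y → Y · (1 + 0.53)^6
     ≈ Y · 12.8277

Percentage change = ((1 + 0.53)^6 − 1) × 100% ≈ 1182.8%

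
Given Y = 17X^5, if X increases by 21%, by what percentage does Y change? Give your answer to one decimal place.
159.4%

For Y = 17X^5:
If X → X(1 + 0.21)
Then Y → Y · (1 + 0.21)^5
     ≈ Y · 2.5937

Percentage change = ((1 + 0.21)^5 − 1) × 100% ≈ 159.4%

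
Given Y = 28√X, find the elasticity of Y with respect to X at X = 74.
Elasticity = 1/2

Elasticity = (dY/dX) · (X/Y)

dY/dX = 14/√X
At X = 74: dY/dX = 7·√74/37, Y = 28·√74

Elasticity = (7·√74/37) · (74 / (28·√74)) = 1/2

Interpretation: for a small percentage change in X, the percentage change in Y is approximately 0.50 times as large.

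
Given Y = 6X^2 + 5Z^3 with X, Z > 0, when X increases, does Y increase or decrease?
Y increases

Taking the partial derivative:
∂Y/∂X = 12X

∂Y/∂X = 12X > 0 (assuming positive values)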